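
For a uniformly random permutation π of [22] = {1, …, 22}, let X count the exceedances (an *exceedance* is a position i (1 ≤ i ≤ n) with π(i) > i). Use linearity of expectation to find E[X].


Write X = Σ_{i=1}^{22} X_i, where X_i = 1_{π(i) > i}.
For each fixed i, π(i) is uniform over {1, …, 22} (marginal of a uniform permutation), so P[π(i) > i] = (n − i)/n. Summing: Σ_{i=1}^{22} (n − i)/n = (0 + 1 + … + 21)/22 = 22(22 − 1)/(2·22) = (22 − 1)/2.
Hence E[X] = Σ_{i=1}^{22} (22 − i)/22 = 21/2 ≈ 10.50000.

E[X] = 21/2 = 10.50000.


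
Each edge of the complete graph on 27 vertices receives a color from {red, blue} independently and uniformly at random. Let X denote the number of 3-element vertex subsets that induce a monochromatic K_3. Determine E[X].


Let X = Σ_S X_S over the C(27, 3) = 2925 subsets S of size 3, where X_S = 1 if the K_3 on S is monochromatic.
For a fixed S, the K_3 on S has C(3, 2) = 3 edges. P[all 3 edges red] = (1/2)^3, and likewise for blue, so P[monochromatic] = 2·(1/2)^3 = 2^{1 − 3} = 1/4.
By linearity: E[X] = C(27, 3) · 2^{1 − 3} = 2925 · 1/4 = 2925/4.
Numerically: E[X] ≈ 731.250000.

E[X] = C(27,3)·2^(1−C(3,2)) = 2925/4 ≈ 731.250000.


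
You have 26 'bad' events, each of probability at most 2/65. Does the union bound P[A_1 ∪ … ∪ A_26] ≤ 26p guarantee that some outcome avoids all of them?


Union bound: P[∪_{i=1}^{26} A_i] ≤ Σ_i P[A_i] ≤ 26·p = 26·(2/65) = 4/5.
Numerically: 4/5 ≈ 0.800000.
Is 4/5 < 1? YES.
Since P[∪ A_i] ≤ 4/5 < 1, the complement has P[∩ A_i^c] ≥ 1 − 4/5 = 1/5 > 0, so some outcome avoids every A_i.

26·p = 4/5 ≈ 0.800000; existence CERTIFIED by the union bound.


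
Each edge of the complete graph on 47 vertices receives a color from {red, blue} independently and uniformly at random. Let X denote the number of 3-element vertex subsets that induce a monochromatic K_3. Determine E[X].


Let X = Σ_S X_S over the C(47, 3) = 16215 subsets S of size 3, where X_S = 1 if the K_3 on S is monochromatic.
For a fixed S, the K_3 on S has C(3, 2) = 3 edges. P[all 3 edges red] = (1/2)^3, and likewise for blue, so P[monochromatic] = 2·(1/2)^3 = 2^{1 − 3} = 1/4.
Summing: E[X] = C(47, 3) · 2^{1 − 3} = 16215 · 1/4 = 16215/4.
Numerically: E[X] ≈ 4053.750000.

E[X] = C(47,3)·2^(1−C(3,2)) = 16215/4 ≈ 4053.750000.


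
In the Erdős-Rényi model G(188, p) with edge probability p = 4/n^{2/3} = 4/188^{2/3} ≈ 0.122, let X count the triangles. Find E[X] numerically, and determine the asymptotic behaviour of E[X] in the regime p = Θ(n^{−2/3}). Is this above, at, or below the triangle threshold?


Number of potential triangles: C(188, 3) = 1089836.
Each occurs with probability p³ ≈ (0.122)³ ≈ 1.81077e-03.
By linearity: E[X] = C(188, 3)·p³ ≈ 1089836 · 1.81077e-03 ≈ 1973.447.
Since α = 2/3 < 1, p = c/n^{2/3} ≫ 1/n is above the triangle threshold p ~ 1/n. Asymptotically E[X] ~ (c³/6)·n^{3(1−α)} = (4³/6)·n^{1} → ∞; triangles are abundant w.h.p.

E[X] ≈ 1973.447; in regime p = Θ(1/n^{2/3}) E[X] diverges (above the triangle threshold p ~ 1/n).


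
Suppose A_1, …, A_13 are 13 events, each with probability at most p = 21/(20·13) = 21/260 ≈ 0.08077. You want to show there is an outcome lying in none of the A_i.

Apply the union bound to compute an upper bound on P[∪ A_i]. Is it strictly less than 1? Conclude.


Union bound: P[∪_{i=1}^{13} A_i] ≤ Σ_i P[A_i] ≤ 13·p = 13·(21/260) = 21/20.
Numerically: 21/20 ≈ 1.05000.
Is 21/20 < 1? NO.
Since the bound 21/20 is ≥ 1, the union bound is uninformative here; it does NOT by itself certify existence.

13·p = 21/20 ≈ 1.05000; existence NOT certified by the union bound.


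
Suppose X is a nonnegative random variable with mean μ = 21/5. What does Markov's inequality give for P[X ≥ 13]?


μ = E[X] = 21/5, a = 13.
Markov: P[X ≥ 13] ≤ μ/a = (21/5)/13 = 21/65.
Numerically: ≈ 0.3231.
(Since a = 13 > μ = 4.2000, the bound 21/65 is < 1 and informative.)

P[X ≥ 13] ≤ 21/65 ≈ 0.3231.


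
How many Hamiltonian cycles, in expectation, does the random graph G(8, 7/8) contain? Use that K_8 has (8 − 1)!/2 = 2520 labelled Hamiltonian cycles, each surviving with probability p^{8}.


K_8 has (8 − 1)!/2 = 2520 labelled Hamiltonian cycles.
For each such Hamiltonian cycle H, let X_H = 1 if all 8 edges of H are present in G. Then P[X_H = 1] = p^{8} = (7/8)^{8} = 5764801/16777216.
Summing the indicators: E[X] = Σ_H E[X_H] = 2520 · p^{8} = 2520 · 5764801/16777216 = 1815912315/2097152.
Numerically: E[X] ≈ 866.

E[X] = 2520 · (7/8)^{8} = 1815912315/2097152 ≈ 866.


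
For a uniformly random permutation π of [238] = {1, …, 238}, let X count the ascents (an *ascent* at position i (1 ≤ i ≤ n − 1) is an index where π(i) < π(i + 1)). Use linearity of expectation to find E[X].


Write X = Σ X_I over i = 1, …, 237, with X_I the indicator of one ascent.
There are 237 indicators.
For each fixed i, the pair (π(i), π(i+1)) is a uniformly random ordered pair of distinct values from {1, …, 238}; by symmetry P[π(i) < π(i+1)] = 1/2.
By linearity: E[X] = 237 · (1/2) = (238 − 1) · (1/2) = 237/2 ≈ 118.5000.

E[X] = 237/2 = 118.5000.


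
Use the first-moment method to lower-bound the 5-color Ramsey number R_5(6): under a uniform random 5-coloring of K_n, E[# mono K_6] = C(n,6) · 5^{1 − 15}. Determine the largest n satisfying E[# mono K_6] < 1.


We need C(n, 6) · 5^{1 − 15} < 1, i.e. C(n, 6) < 5^{15 − 1} = 6103515625.
Check values of n near the boundary:
  n = 124: C(124, 6) = 4465475476; 4465475476 < 6103515625? YES
  n = 125: C(125, 6) = 4690625500; 4690625500 < 6103515625? YES
  n = 126: C(126, 6) = 4925156775; 4925156775 < 6103515625? YES
  n = 127: C(127, 6) = 5169379425; 5169379425 < 6103515625? YES
  n = 128: C(128, 6) = 5423611200; 5423611200 < 6103515625? YES
  n = 129: C(129, 6) = 5688177600; 5688177600 < 6103515625? YES
  n = 130: C(130, 6) = 5963412000; 5963412000 < 6103515625? YES
  n = 131: C(131, 6) = 6249655776; 6249655776 < 6103515625? NO
  n = 132: C(132, 6) = 6547258432; 6547258432 < 6103515625? NO
The largest n with C(n, 6) < 6103515625 is n = 130 (where E[X] = 47707296/48828125 ≈ 0.9770). Hence R_5(6) > 130, i.e. R_5(6) ≥ 131.

Largest n = 130; hence R_5(6) > 130.


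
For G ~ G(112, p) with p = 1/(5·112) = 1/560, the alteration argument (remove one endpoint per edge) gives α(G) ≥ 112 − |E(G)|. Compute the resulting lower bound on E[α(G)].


E[|E(G)|] = C(112, 2)·p = 6216 · (1/560) = 111/10.
E[α(G)] ≥ n − E[|E(G)|] = 112 − 111/10 = 1009/10.
Numerically: ≈ 100.900.
(This is only a lower bound; the true E[α(G)] may be larger.)

E[α(G)] ≥ 1009/10 ≈ 100.900.


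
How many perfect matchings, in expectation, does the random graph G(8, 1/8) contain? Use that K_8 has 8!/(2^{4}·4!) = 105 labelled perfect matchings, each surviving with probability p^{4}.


K_8 has 8!/(2^{4}·4!) = 105 labelled perfect matchings.
For each such perfect matching H, let X_H = 1 if all 4 edges of H are present in G. Then P[X_H = 1] = p^{4} = (1/8)^{4} = 1/4096.
By linearity of expectation: E[X] = Σ_H E[X_H] = 105 · p^{4} = 105 · 1/4096 = 105/4096.
Numerically: E[X] ≈ 0.025635.

E[X] = 105 · (1/8)^{4} = 105/4096 ≈ 0.025635.


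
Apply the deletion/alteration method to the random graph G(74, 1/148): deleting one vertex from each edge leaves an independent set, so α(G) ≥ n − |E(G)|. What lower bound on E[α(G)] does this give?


E[|E(G)|] = C(74, 2)·p = 2701 · (1/148) = 73/4.
E[α(G)] ≥ n − E[|E(G)|] = 74 − 73/4 = 223/4.
Numerically: ≈ 55.750000.
(This is only a lower bound; the true E[α(G)] may be larger.)

E[α(G)] ≥ 223/4 ≈ 55.750000.


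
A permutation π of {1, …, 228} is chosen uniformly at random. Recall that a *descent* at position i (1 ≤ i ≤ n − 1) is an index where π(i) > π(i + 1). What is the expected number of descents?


Write X = Σ X_I over i = 1, …, 227, with X_I the indicator of one descent.
There are 227 indicators.
For each fixed i, the pair (π(i), π(i+1)) is a uniformly random ordered pair of distinct values from {1, …, 228}; by symmetry P[π(i) > π(i+1)] = 1/2.
By linearity: E[X] = 227 · (1/2) = (228 − 1) · (1/2) = 227/2 ≈ 113.50000.

E[X] = 227/2 = 113.50000.


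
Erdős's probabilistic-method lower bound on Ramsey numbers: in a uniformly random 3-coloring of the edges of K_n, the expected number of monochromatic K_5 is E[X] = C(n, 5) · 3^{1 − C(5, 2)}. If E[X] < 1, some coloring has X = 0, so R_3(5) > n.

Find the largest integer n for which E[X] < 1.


We need C(n, 5) · 3^{1 − 10} < 1, i.e. C(n, 5) < 3^{10 − 1} = 19683.
Check values of n near the boundary:
  n = 15: C(15, 5) = 3003; 3003 < 19683? YES
  n = 16: C(16, 5) = 4368; 4368 < 19683? YES
  n = 17: C(17, 5) = 6188; 6188 < 19683? YES
  n = 18: C(18, 5) = 8568; 8568 < 19683? YES
  n = 19: C(19, 5) = 11628; 11628 < 19683? YES
  n = 20: C(20, 5) = 15504; 15504 < 19683? YES
  n = 21: C(21, 5) = 20349; 20349 < 19683? NO
The largest n with C(n, 5) < 19683 is n = 20 (where E[X] = 5168/6561 ≈ 0.787685). Hence R_3(5) > 20, i.e. R_3(5) ≥ 21.

Largest n = 20; hence R_3(5) > 20.


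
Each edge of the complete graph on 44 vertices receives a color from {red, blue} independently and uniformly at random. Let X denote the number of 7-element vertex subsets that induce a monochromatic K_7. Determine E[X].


Let X = Σ_S X_S over the C(44, 7) = 38320568 subsets S of size 7, where X_S = 1 if the K_7 on S is monochromatic.
For a fixed S, the K_7 on S has C(7, 2) = 21 edges. P[all 21 edges red] = (1/2)^21, and likewise for blue, so P[monochromatic] = 2·(1/2)^21 = 2^{1 − 21} = 1/1048576.
By linearity of expectation: E[X] = C(44, 7) · 2^{1 − 21} = 38320568 · 1/1048576 = 4790071/131072.
Numerically: E[X] ≈ 36.5453.

E[X] = C(44,7)·2^(1−C(7,2)) = 4790071/131072 ≈ 36.5453.


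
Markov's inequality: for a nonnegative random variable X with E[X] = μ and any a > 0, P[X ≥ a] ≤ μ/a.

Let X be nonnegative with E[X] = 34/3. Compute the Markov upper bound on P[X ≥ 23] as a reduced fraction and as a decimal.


μ = E[X] = 34/3, a = 23.
Markov: P[X ≥ 23] ≤ μ/a = (34/3)/23 = 34/69.
Numerically: ≈ 0.4928.
(Since a = 23 > μ = 11.3333, the bound 34/69 is < 1 and informative.)

P[X ≥ 23] ≤ 34/69 ≈ 0.4928.


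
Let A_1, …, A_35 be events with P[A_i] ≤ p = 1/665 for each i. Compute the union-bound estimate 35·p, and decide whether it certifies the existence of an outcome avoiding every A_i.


Union bound: P[∪_{i=1}^{35} A_i] ≤ Σ_i P[A_i] ≤ 35·p = 35·(1/665) = 1/19.
Numerically: 1/19 ≈ 0.05263.
Is 1/19 < 1? YES.
Since P[∪ A_i] ≤ 1/19 < 1, the complement has P[∩ A_i^c] ≥ 1 − 1/19 = 18/19 > 0, so some outcome avoids every A_i.

35·p = 1/19 ≈ 0.05263; existence CERTIFIED by the union bound.


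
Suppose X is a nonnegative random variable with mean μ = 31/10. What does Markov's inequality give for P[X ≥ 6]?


μ = E[X] = 31/10, a = 6.
Markov: P[X ≥ 6] ≤ μ/a = (31/10)/6 = 31/60.
Numerically: ≈ 0.516667.
(Since a = 6 > μ = 3.100000, the bound 31/60 is < 1 and informative.)

P[X ≥ 6] ≤ 31/60 ≈ 0.516667.


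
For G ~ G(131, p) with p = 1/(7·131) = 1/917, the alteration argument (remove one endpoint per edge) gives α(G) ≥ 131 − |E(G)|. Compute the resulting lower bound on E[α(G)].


E[|E(G)|] = C(131, 2)·p = 8515 · (1/917) = 65/7.
E[α(G)] ≥ n − E[|E(G)|] = 131 − 65/7 = 852/7.
Numerically: ≈ 121.714.
(This is only a lower bound; the true E[α(G)] may be larger.)

E[α(G)] ≥ 852/7 ≈ 121.714.


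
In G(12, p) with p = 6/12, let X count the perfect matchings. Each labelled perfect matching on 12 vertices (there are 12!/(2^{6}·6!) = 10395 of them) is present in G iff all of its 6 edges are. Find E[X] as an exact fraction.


K_12 has 12!/(2^{6}·6!) = 10395 labelled perfect matchings.
For each such perfect matching H, let X_H = 1 if all 6 edges of H are present in G. Then P[X_H = 1] = p^{6} = (1/2)^{6} = 1/64.
By linearity of expectation: E[X] = Σ_H E[X_H] = 10395 · p^{6} = 10395 · 1/64 = 10395/64.
Numerically: E[X] ≈ 162.422.

E[X] = 10395 · (1/2)^{6} = 10395/64 ≈ 162.422.


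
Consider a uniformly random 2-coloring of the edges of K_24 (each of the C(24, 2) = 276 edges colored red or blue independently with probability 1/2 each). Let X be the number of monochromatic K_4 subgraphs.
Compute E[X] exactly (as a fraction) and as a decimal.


Let X = Σ_S X_S over the C(24, 4) = 10626 subsets S of size 4, where X_S = 1 if the K_4 on S is monochromatic.
For a fixed S, the K_4 on S has C(4, 2) = 6 edges. P[all 6 edges red] = (1/2)^6, and likewise for blue, so P[monochromatic] = 2·(1/2)^6 = 2^{1 − 6} = 1/32.
By linearity: E[X] = C(24, 4) · 2^{1 − 6} = 10626 · 1/32 = 5313/16.
Numerically: E[X] ≈ 332.062500.

E[X] = C(24,4)·2^(1−C(4,2)) = 5313/16 ≈ 332.062500.


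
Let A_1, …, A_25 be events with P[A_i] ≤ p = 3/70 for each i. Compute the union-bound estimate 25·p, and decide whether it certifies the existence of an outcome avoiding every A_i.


Union bound: P[∪_{i=1}^{25} A_i] ≤ Σ_i P[A_i] ≤ 25·p = 25·(3/70) = 15/14.
Numerically: 15/14 ≈ 1.0714286.
Is 15/14 < 1? NO.
Since the bound 15/14 is ≥ 1, the union bound is uninformative here; it does NOT by itself certify existence.

25·p = 15/14 ≈ 1.0714286; existence NOT certified by the union bound.


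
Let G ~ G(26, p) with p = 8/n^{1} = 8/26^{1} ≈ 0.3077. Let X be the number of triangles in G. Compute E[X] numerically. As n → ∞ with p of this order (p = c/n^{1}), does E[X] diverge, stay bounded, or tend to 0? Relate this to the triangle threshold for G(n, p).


Number of potential triangles: C(26, 3) = 2600.
Each occurs with probability p³ ≈ (0.3077)³ ≈ 2.913063e-02.
By linearity: E[X] = C(26, 3)·p³ ≈ 2600 · 2.913063e-02 ≈ 75.7396.
Here α = 1, so p = 8/n is exactly at the triangle threshold p ~ 1/n. Asymptotically E[X] → c³/6 = 8³/6 = 256/3 ≈ 85.3333, a bounded constant. In this regime the triangle count is asymptotically Poisson(c³/6).

E[X] ≈ 75.7396; in regime p = Θ(1/n^{1}) E[X] stays bounded (at the triangle threshold p ~ 1/n).


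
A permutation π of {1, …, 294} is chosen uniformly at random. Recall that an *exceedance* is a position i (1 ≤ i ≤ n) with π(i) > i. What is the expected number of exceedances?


Write X = Σ_{i=1}^{294} X_i, where X_i = 1_{π(i) > i}.
For each fixed i, π(i) is uniform over {1, …, 294} (marginal of a uniform permutation), so P[π(i) > i] = (n − i)/n. Summing: Σ_{i=1}^{294} (n − i)/n = (0 + 1 + … + 293)/294 = 294(294 − 1)/(2·294) = (294 − 1)/2.
Hence E[X] = Σ_{i=1}^{294} (294 − i)/294 = 293/2 ≈ 146.500.

E[X] = 293/2 = 146.500.


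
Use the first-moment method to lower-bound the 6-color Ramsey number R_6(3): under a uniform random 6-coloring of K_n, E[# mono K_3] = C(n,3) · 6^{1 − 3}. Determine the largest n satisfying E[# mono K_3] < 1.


We need C(n, 3) · 6^{1 − 3} < 1, i.e. C(n, 3) < 6^{3 − 1} = 36.
Check values of n near the boundary:
  n = 3: C(3, 3) = 1; 1 < 36? YES
  n = 4: C(4, 3) = 4; 4 < 36? YES
  n = 5: C(5, 3) = 10; 10 < 36? YES
  n = 6: C(6, 3) = 20; 20 < 36? YES
  n = 7: C(7, 3) = 35; 35 < 36? YES
  n = 8: C(8, 3) = 56; 56 < 36? NO
  n = 9: C(9, 3) = 84; 84 < 36? NO
  n = 10: C(10, 3) = 120; 120 < 36? NO
The largest n with C(n, 3) < 36 is n = 7 (where E[X] = 35/36 ≈ 0.9722). Hence R_6(3) > 7, i.e. R_6(3) ≥ 8.

Largest n = 7; hence R_6(3) > 7.


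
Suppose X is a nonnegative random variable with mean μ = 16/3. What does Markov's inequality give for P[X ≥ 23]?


μ = E[X] = 16/3, a = 23.
Markov: P[X ≥ 23] ≤ μ/a = (16/3)/23 = 16/69.
Numerically: ≈ 0.231884.
(Since a = 23 > μ = 5.333333, the bound 16/69 is < 1 and informative.)

P[X ≥ 23] ≤ 16/69 ≈ 0.231884.


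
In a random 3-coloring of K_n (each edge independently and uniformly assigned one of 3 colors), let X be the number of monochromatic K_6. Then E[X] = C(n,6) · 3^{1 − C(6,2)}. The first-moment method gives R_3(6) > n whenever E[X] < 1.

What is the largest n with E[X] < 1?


We need C(n, 6) · 3^{1 − 15} < 1, i.e. C(n, 6) < 3^{15 − 1} = 4782969.
Check values of n near the boundary:
  n = 36: C(36, 6) = 1947792; 1947792 < 4782969? YES
  n = 37: C(37, 6) = 2324784; 2324784 < 4782969? YES
  n = 38: C(38, 6) = 2760681; 2760681 < 4782969? YES
  n = 39: C(39, 6) = 3262623; 3262623 < 4782969? YES
  n = 40: C(40, 6) = 3838380; 3838380 < 4782969? YES
  n = 41: C(41, 6) = 4496388; 4496388 < 4782969? YES
  n = 42: C(42, 6) = 5245786; 5245786 < 4782969? NO
The largest n with C(n, 6) < 4782969 is n = 41 (where E[X] = 1498796/1594323 ≈ 0.940083). Hence R_3(6) > 41, i.e. R_3(6) ≥ 42.

Largest n = 41; hence R_3(6) > 41.


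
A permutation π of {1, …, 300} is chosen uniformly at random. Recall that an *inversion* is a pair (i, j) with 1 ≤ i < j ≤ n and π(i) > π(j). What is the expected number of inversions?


Write X = Σ X_I over the C(300, 2) = 44850 pairs i < j, with X_I the indicator of one inversion.
There are 44850 indicators.
For each fixed pair i < j, the values π(i) and π(j) are two distinct elements of {1, …, 300} in uniformly random order; by symmetry P[π(i) > π(j)] = 1/2.
By linearity: E[X] = 44850 · (1/2) = C(300, 2) · (1/2) = 44850/2 = 22425 ≈ 22425.000000.

E[X] = 22425 = 22425.000000.


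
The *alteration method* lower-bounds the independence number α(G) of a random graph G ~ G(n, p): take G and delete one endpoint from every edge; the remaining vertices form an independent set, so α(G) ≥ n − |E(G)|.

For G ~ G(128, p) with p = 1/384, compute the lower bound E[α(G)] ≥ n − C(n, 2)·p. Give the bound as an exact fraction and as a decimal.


E[|E(G)|] = C(128, 2)·p = 8128 · (1/384) = 127/6.
E[α(G)] ≥ n − E[|E(G)|] = 128 − 127/6 = 641/6.
Numerically: ≈ 106.833.
(This is only a lower bound; the true E[α(G)] may be larger.)

E[α(G)] ≥ 641/6 ≈ 106.833.


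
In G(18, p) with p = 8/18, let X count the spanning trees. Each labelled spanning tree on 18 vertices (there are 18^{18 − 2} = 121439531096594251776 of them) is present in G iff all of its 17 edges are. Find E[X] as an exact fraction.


K_18 has 18^{18 − 2} = 121439531096594251776 labelled spanning trees.
For each such spanning tree H, let X_H = 1 if all 17 edges of H are present in G. Then P[X_H = 1] = p^{17} = (4/9)^{17} = 17179869184/16677181699666569.
Summing the indicators: E[X] = Σ_H E[X_H] = 121439531096594251776 · p^{17} = 121439531096594251776 · 17179869184/16677181699666569 = 1125899906842624/9.
Numerically: E[X] ≈ 1.251e+14.

E[X] = 121439531096594251776 · (4/9)^{17} = 1125899906842624/9 ≈ 1.251e+14.


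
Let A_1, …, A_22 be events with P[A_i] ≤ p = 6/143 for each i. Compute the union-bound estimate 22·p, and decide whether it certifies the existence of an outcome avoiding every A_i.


Union bound: P[∪_{i=1}^{22} A_i] ≤ Σ_i P[A_i] ≤ 22·p = 22·(6/143) = 12/13.
Numerically: 12/13 ≈ 0.9230769.
Is 12/13 < 1? YES.
Since P[∪ A_i] ≤ 12/13 < 1, the complement has P[∩ A_i^c] ≥ 1 − 12/13 = 1/13 > 0, so some outcome avoids every A_i.

22·p = 12/13 ≈ 0.9230769; existence CERTIFIED by the union bound.


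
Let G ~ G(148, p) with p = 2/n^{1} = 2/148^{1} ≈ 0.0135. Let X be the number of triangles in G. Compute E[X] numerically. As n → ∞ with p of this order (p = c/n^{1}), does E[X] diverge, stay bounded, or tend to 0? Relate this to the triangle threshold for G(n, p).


Number of potential triangles: C(148, 3) = 529396.
Each occurs with probability p³ ≈ (0.0135)³ ≈ 2.46777e-06.
By linearity: E[X] = C(148, 3)·p³ ≈ 529396 · 2.46777e-06 ≈ 1.306.
Here α = 1, so p = 2/n is exactly at the triangle threshold p ~ 1/n. Asymptotically E[X] → c³/6 = 2³/6 = 4/3 ≈ 1.333, a bounded constant. In this regime the triangle count is asymptotically Poisson(c³/6).

E[X] ≈ 1.306; in regime p = Θ(1/n^{1}) E[X] stays bounded (at the triangle threshold p ~ 1/n).


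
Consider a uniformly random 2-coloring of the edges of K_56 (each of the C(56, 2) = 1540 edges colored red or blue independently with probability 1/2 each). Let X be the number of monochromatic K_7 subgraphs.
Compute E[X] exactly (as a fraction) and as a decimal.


Let X = Σ_S X_S over the C(56, 7) = 231917400 subsets S of size 7, where X_S = 1 if the K_7 on S is monochromatic.
For a fixed S, the K_7 on S has C(7, 2) = 21 edges. P[all 21 edges red] = (1/2)^21, and likewise for blue, so P[monochromatic] = 2·(1/2)^21 = 2^{1 − 21} = 1/1048576.
By linearity: E[X] = C(56, 7) · 2^{1 − 21} = 231917400 · 1/1048576 = 28989675/131072.
Numerically: E[X] ≈ 221.173668.

E[X] = C(56,7)·2^(1−C(7,2)) = 28989675/131072 ≈ 221.173668.


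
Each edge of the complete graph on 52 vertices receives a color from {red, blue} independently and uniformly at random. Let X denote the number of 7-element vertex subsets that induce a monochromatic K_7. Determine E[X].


Let X = Σ_S X_S over the C(52, 7) = 133784560 subsets S of size 7, where X_S = 1 if the K_7 on S is monochromatic.
For a fixed S, the K_7 on S has C(7, 2) = 21 edges. P[all 21 edges red] = (1/2)^21, and likewise for blue, so P[monochromatic] = 2·(1/2)^21 = 2^{1 − 21} = 1/1048576.
By linearity of expectation: E[X] = C(52, 7) · 2^{1 − 21} = 133784560 · 1/1048576 = 8361535/65536.
Numerically: E[X] ≈ 127.586899.

E[X] = C(52,7)·2^(1−C(7,2)) = 8361535/65536 ≈ 127.586899.


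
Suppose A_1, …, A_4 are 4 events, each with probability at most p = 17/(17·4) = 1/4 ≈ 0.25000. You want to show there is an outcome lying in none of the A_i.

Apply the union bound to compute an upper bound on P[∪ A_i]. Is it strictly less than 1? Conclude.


Union bound: P[∪_{i=1}^{4} A_i] ≤ Σ_i P[A_i] ≤ 4·p = 4·(1/4) = 1.
Numerically: 1 ≈ 1.00000.
Is 1 < 1? NO.
Since the bound 1 is ≥ 1, the union bound is uninformative here; it does NOT by itself certify existence.

4·p = 1 ≈ 1.00000; existence NOT certified by the union bound.


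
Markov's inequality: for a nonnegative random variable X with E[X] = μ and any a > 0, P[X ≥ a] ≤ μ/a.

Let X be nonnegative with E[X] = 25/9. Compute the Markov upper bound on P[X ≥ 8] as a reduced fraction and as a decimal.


μ = E[X] = 25/9, a = 8.
Markov: P[X ≥ 8] ≤ μ/a = (25/9)/8 = 25/72.
Numerically: ≈ 0.3472.
(Since a = 8 > μ = 2.7778, the bound 25/72 is < 1 and informative.)

P[X ≥ 8] ≤ 25/72 ≈ 0.3472.


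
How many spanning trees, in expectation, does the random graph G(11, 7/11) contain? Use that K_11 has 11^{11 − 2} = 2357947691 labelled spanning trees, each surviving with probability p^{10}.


K_11 has 11^{11 − 2} = 2357947691 labelled spanning trees.
For each such spanning tree H, let X_H = 1 if all 10 edges of H are present in G. Then P[X_H = 1] = p^{10} = (7/11)^{10} = 282475249/25937424601.
By linearity: E[X] = Σ_H E[X_H] = 2357947691 · p^{10} = 2357947691 · 282475249/25937424601 = 282475249/11.
Numerically: E[X] ≈ 2.56796e+07.

E[X] = 2357947691 · (7/11)^{10} = 282475249/11 ≈ 2.56796e+07.


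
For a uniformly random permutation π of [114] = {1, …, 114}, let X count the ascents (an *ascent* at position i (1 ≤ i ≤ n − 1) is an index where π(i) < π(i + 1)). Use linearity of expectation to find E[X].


Write X = Σ X_I over i = 1, …, 113, with X_I the indicator of one ascent.
There are 113 indicators.
For each fixed i, the pair (π(i), π(i+1)) is a uniformly random ordered pair of distinct values from {1, …, 114}; by symmetry P[π(i) < π(i+1)] = 1/2.
By linearity: E[X] = 113 · (1/2) = (114 − 1) · (1/2) = 113/2 ≈ 56.5000.

E[X] = 113/2 = 56.5000.


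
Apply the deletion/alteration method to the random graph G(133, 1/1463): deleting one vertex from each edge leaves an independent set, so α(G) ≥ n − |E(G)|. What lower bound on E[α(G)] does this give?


E[|E(G)|] = C(133, 2)·p = 8778 · (1/1463) = 6.
E[α(G)] ≥ n − E[|E(G)|] = 133 − 6 = 127.
Numerically: ≈ 127.0000.
(This is only a lower bound; the true E[α(G)] may be larger.)

E[α(G)] ≥ 127 ≈ 127.0000.


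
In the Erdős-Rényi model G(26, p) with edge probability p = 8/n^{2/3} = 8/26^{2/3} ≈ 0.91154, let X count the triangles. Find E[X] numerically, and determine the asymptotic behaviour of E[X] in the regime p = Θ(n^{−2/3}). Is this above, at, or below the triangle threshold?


Number of potential triangles: C(26, 3) = 2600.
Each occurs with probability p³ ≈ (0.91154)³ ≈ 7.5739645e-01.
By linearity: E[X] = C(26, 3)·p³ ≈ 2600 · 7.5739645e-01 ≈ 1969.23077.
Since α = 2/3 < 1, p = c/n^{2/3} ≫ 1/n is above the triangle threshold p ~ 1/n. Asymptotically E[X] ~ (c³/6)·n^{3(1−α)} = (8³/6)·n^{1} → ∞; triangles are abundant w.h.p.

E[X] ≈ 1969.23077; in regime p = Θ(1/n^{2/3}) E[X] diverges (above the triangle threshold p ~ 1/n).


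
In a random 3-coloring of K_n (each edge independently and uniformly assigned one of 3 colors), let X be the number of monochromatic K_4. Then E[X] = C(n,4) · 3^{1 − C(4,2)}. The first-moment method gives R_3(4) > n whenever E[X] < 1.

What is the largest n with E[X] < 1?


We need C(n, 4) · 3^{1 − 6} < 1, i.e. C(n, 4) < 3^{6 − 1} = 243.
Check values of n near the boundary:
  n = 7: C(7, 4) = 35; 35 < 243? YES
  n = 8: C(8, 4) = 70; 70 < 243? YES
  n = 9: C(9, 4) = 126; 126 < 243? YES
  n = 10: C(10, 4) = 210; 210 < 243? YES
  n = 11: C(11, 4) = 330; 330 < 243? NO
  n = 12: C(12, 4) = 495; 495 < 243? NO
  n = 13: C(13, 4) = 715; 715 < 243? NO
The largest n with C(n, 4) < 243 is n = 10 (where E[X] = 70/81 ≈ 0.864). Hence R_3(4) > 10, i.e. R_3(4) ≥ 11.

Largest n = 10; hence R_3(4) > 10.


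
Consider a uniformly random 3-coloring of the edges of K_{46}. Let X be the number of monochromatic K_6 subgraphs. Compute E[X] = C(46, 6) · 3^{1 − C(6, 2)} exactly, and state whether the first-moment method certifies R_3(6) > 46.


E[X] = C(46, 6) · 3^{1 − 15} = 9366819 · 3^{−14} = 9366819/4782969.
As a reduced fraction: E[X] = 3122273/1594323 ≈ 1.9584.
Is E[X] < 1? NO.
Since E[X] ≥ 1, the first-moment bound is inconclusive at n = 46; it does NOT by itself certify R_3(6) > 46.

E[X] = 3122273/1594323 ≈ 1.9584; E[X] ≥ 1; first-moment method inconclusive here.


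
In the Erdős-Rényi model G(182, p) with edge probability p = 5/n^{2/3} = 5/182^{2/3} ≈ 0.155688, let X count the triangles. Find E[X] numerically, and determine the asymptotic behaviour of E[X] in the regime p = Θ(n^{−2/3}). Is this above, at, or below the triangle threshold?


Number of potential triangles: C(182, 3) = 988260.
Each occurs with probability p³ ≈ (0.155688)³ ≈ 3.77369883e-03.
By linearity: E[X] = C(182, 3)·p³ ≈ 988260 · 3.77369883e-03 ≈ 3729.395604.
Since α = 2/3 < 1, p = c/n^{2/3} ≫ 1/n is above the triangle threshold p ~ 1/n. Asymptotically E[X] ~ (c³/6)·n^{3(1−α)} = (5³/6)·n^{1} → ∞; triangles are abundant w.h.p.

E[X] ≈ 3729.395604; in regime p = Θ(1/n^{2/3}) E[X] diverges (above the triangle threshold p ~ 1/n).


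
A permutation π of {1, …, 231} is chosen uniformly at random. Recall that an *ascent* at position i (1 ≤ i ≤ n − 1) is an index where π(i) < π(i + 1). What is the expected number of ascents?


Write X = Σ X_I over i = 1, …, 230, with X_I the indicator of one ascent.
There are 230 indicators.
For each fixed i, the pair (π(i), π(i+1)) is a uniformly random ordered pair of distinct values from {1, …, 231}; by symmetry P[π(i) < π(i+1)] = 1/2.
By linearity: E[X] = 230 · (1/2) = (231 − 1) · (1/2) = 115 ≈ 115.00000.

E[X] = 115 = 115.00000.


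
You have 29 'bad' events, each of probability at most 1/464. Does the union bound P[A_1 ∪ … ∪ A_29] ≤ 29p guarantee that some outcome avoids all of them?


Union bound: P[∪_{i=1}^{29} A_i] ≤ Σ_i P[A_i] ≤ 29·p = 29·(1/464) = 1/16.
Numerically: 1/16 ≈ 0.06250.
Is 1/16 < 1? YES.
Since P[∪ A_i] ≤ 1/16 < 1, the complement has P[∩ A_i^c] ≥ 1 − 1/16 = 15/16 > 0, so some outcome avoids every A_i.

29·p = 1/16 ≈ 0.06250; existence CERTIFIED by the union bound.


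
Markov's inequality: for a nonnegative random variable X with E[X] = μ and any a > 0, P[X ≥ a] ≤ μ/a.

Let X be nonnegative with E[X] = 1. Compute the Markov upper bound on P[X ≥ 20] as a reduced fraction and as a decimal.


μ = E[X] = 1, a = 20.
Markov: P[X ≥ 20] ≤ μ/a = (1)/20 = 1/20.
Numerically: ≈ 0.05000.
(Since a = 20 > μ = 1.00000, the bound 1/20 is < 1 and informative.)

P[X ≥ 20] ≤ 1/20 ≈ 0.05000.


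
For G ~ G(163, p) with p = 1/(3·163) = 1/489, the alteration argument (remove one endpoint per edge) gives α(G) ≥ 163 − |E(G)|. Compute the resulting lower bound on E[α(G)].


E[|E(G)|] = C(163, 2)·p = 13203 · (1/489) = 27.
E[α(G)] ≥ n − E[|E(G)|] = 163 − 27 = 136.
Numerically: ≈ 136.000000.
(This is only a lower bound; the true E[α(G)] may be larger.)

E[α(G)] ≥ 136 ≈ 136.000000.


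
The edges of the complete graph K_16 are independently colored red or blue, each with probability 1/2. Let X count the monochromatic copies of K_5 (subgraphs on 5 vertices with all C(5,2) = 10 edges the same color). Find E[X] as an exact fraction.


Let X = Σ_S X_S over the C(16, 5) = 4368 subsets S of size 5, where X_S = 1 if the K_5 on S is monochromatic.
For a fixed S, the K_5 on S has C(5, 2) = 10 edges. P[all 10 edges red] = (1/2)^10, and likewise for blue, so P[monochromatic] = 2·(1/2)^10 = 2^{1 − 10} = 1/512.
By linearity of expectation: E[X] = C(16, 5) · 2^{1 − 10} = 4368 · 1/512 = 273/32.
Numerically: E[X] ≈ 8.531250.

E[X] = C(16,5)·2^(1−C(5,2)) = 273/32 ≈ 8.531250.


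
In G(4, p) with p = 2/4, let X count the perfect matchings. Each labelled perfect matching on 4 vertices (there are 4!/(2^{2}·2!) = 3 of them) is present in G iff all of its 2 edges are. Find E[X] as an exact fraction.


K_4 has 4!/(2^{2}·2!) = 3 labelled perfect matchings.
For each such perfect matching H, let X_H = 1 if all 2 edges of H are present in G. Then P[X_H = 1] = p^{2} = (1/2)^{2} = 1/4.
By linearity: E[X] = Σ_H E[X_H] = 3 · p^{2} = 3 · 1/4 = 3/4.
Numerically: E[X] ≈ 0.75.

E[X] = 3 · (1/2)^{2} = 3/4 ≈ 0.75.


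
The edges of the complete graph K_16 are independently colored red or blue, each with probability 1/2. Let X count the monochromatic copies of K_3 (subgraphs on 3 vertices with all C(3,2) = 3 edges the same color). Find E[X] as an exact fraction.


Let X = Σ_S X_S over the C(16, 3) = 560 subsets S of size 3, where X_S = 1 if the K_3 on S is monochromatic.
For a fixed S, the K_3 on S has C(3, 2) = 3 edges. P[all 3 edges red] = (1/2)^3, and likewise for blue, so P[monochromatic] = 2·(1/2)^3 = 2^{1 − 3} = 1/4.
By linearity of expectation: E[X] = C(16, 3) · 2^{1 − 3} = 560 · 1/4 = 140.
Numerically: E[X] ≈ 140.0000.

E[X] = C(16,3)·2^(1−C(3,2)) = 140 ≈ 140.0000.


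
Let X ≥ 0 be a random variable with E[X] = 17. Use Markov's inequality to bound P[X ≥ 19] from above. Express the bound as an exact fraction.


μ = E[X] = 17, a = 19.
Markov: P[X ≥ 19] ≤ μ/a = (17)/19 = 17/19.
Numerically: ≈ 0.895.
(Since a = 19 > μ = 17.000, the bound 17/19 is < 1 and informative.)

P[X ≥ 19] ≤ 17/19 ≈ 0.895.


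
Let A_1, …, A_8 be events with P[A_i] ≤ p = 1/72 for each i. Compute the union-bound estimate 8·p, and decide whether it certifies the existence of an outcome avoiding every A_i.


Union bound: P[∪_{i=1}^{8} A_i] ≤ Σ_i P[A_i] ≤ 8·p = 8·(1/72) = 1/9.
Numerically: 1/9 ≈ 0.1111.
Is 1/9 < 1? YES.
Since P[∪ A_i] ≤ 1/9 < 1, the complement has P[∩ A_i^c] ≥ 1 − 1/9 = 8/9 > 0, so some outcome avoids every A_i.

8·p = 1/9 ≈ 0.1111; existence CERTIFIED by the union bound.


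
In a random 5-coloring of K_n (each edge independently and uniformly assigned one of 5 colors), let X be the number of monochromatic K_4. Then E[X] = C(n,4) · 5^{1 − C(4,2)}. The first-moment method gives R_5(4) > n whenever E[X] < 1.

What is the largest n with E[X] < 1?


We need C(n, 4) · 5^{1 − 6} < 1, i.e. C(n, 4) < 5^{6 − 1} = 3125.
Check values of n near the boundary:
  n = 17: C(17, 4) = 2380; 2380 < 3125? YES
  n = 18: C(18, 4) = 3060; 3060 < 3125? YES
  n = 19: C(19, 4) = 3876; 3876 < 3125? NO
  n = 20: C(20, 4) = 4845; 4845 < 3125? NO
  n = 21: C(21, 4) = 5985; 5985 < 3125? NO
The largest n with C(n, 4) < 3125 is n = 18 (where E[X] = 612/625 ≈ 0.9792000). Hence R_5(4) > 18, i.e. R_5(4) ≥ 19.

Largest n = 18; hence R_5(4) > 18.


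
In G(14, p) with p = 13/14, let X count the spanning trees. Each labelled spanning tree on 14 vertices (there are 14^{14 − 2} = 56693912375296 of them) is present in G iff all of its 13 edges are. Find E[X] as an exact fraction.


K_14 has 14^{14 − 2} = 56693912375296 labelled spanning trees.
For each such spanning tree H, let X_H = 1 if all 13 edges of H are present in G. Then P[X_H = 1] = p^{13} = (13/14)^{13} = 302875106592253/793714773254144.
By linearity: E[X] = Σ_H E[X_H] = 56693912375296 · p^{13} = 56693912375296 · 302875106592253/793714773254144 = 302875106592253/14.
Numerically: E[X] ≈ 2.16e+13.

E[X] = 56693912375296 · (13/14)^{13} = 302875106592253/14 ≈ 2.16e+13.


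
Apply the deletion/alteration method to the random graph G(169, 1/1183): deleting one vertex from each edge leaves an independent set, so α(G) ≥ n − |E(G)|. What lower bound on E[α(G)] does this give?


E[|E(G)|] = C(169, 2)·p = 14196 · (1/1183) = 12.
E[α(G)] ≥ n − E[|E(G)|] = 169 − 12 = 157.
Numerically: ≈ 157.00000.
(This is only a lower bound; the true E[α(G)] may be larger.)

E[α(G)] ≥ 157 ≈ 157.00000.


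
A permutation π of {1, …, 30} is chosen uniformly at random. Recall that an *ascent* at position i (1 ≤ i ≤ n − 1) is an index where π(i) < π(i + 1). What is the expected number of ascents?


Write X = Σ X_I over i = 1, …, 29, with X_I the indicator of one ascent.
There are 29 indicators.
For each fixed i, the pair (π(i), π(i+1)) is a uniformly random ordered pair of distinct values from {1, …, 30}; by symmetry P[π(i) < π(i+1)] = 1/2.
By linearity: E[X] = 29 · (1/2) = (30 − 1) · (1/2) = 29/2 ≈ 14.5000.

E[X] = 29/2 = 14.5000.


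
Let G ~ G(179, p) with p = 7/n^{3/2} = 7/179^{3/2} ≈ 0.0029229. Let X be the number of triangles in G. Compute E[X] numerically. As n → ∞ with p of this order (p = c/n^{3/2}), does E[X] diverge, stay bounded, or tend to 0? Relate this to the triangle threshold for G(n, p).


Number of potential triangles: C(179, 3) = 939929.
Each occurs with probability p³ ≈ (0.0029229)³ ≈ 2.4972124e-08.
By linearity: E[X] = C(179, 3)·p³ ≈ 939929 · 2.4972124e-08 ≈ 0.02347.
Since α = 3/2 > 1, p = c/n^{3/2} = o(1/n) is below the triangle threshold p ~ 1/n. Asymptotically E[X] ~ (c³/6)·n^{3(1−α)} = (7³/6)·n^{-1.5} → 0, so by Markov's inequality G has no triangles w.h.p.

E[X] ≈ 0.02347; in regime p = Θ(1/n^{3/2}) E[X] tends to 0 (below the triangle threshold p ~ 1/n).


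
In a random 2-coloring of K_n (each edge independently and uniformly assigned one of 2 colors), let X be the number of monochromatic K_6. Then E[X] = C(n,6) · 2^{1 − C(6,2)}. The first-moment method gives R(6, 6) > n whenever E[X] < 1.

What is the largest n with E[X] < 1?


We need C(n, 6) · 2^{1 − 15} < 1, i.e. C(n, 6) < 2^{15 − 1} = 16384.
Check values of n near the boundary:
  n = 15: C(15, 6) = 5005; 5005 < 16384? YES
  n = 16: C(16, 6) = 8008; 8008 < 16384? YES
  n = 17: C(17, 6) = 12376; 12376 < 16384? YES
  n = 18: C(18, 6) = 18564; 18564 < 16384? NO
The largest n with C(n, 6) < 16384 is n = 17 (where E[X] = 1547/2048 ≈ 0.7553711). Hence R(6, 6) > 17, i.e. R(6, 6) ≥ 18.

Largest n = 17; hence R(6, 6) > 17.


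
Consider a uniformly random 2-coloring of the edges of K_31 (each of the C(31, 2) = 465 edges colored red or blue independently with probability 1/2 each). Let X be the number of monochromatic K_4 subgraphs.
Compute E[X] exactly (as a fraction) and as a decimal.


Let X = Σ_S X_S over the C(31, 4) = 31465 subsets S of size 4, where X_S = 1 if the K_4 on S is monochromatic.
For a fixed S, the K_4 on S has C(4, 2) = 6 edges. P[all 6 edges red] = (1/2)^6, and likewise for blue, so P[monochromatic] = 2·(1/2)^6 = 2^{1 − 6} = 1/32.
By linearity: E[X] = C(31, 4) · 2^{1 − 6} = 31465 · 1/32 = 31465/32.
Numerically: E[X] ≈ 983.2812.

E[X] = C(31,4)·2^(1−C(4,2)) = 31465/32 ≈ 983.2812.


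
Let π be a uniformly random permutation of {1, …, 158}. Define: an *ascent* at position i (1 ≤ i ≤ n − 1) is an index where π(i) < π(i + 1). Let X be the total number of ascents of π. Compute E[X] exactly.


Write X = Σ X_I over i = 1, …, 157, with X_I the indicator of one ascent.
There are 157 indicators.
For each fixed i, the pair (π(i), π(i+1)) is a uniformly random ordered pair of distinct values from {1, …, 158}; by symmetry P[π(i) < π(i+1)] = 1/2.
By linearity: E[X] = 157 · (1/2) = (158 − 1) · (1/2) = 157/2 ≈ 78.50000.

E[X] = 157/2 = 78.50000.


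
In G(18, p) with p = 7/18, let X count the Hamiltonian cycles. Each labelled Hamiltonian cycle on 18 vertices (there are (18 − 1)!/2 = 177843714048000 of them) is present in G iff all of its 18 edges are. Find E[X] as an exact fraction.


K_18 has (18 − 1)!/2 = 177843714048000 labelled Hamiltonian cycles.
For each such Hamiltonian cycle H, let X_H = 1 if all 18 edges of H are present in G. Then P[X_H = 1] = p^{18} = (7/18)^{18} = 1628413597910449/39346408075296537575424.
Summing the indicators: E[X] = Σ_H E[X_H] = 177843714048000 · p^{18} = 177843714048000 · 1628413597910449/39346408075296537575424 = 24246874921186846803875/3294258113514384.
Numerically: E[X] ≈ 7.3603e+06.

E[X] = 177843714048000 · (7/18)^{18} = 24246874921186846803875/3294258113514384 ≈ 7.3603e+06.


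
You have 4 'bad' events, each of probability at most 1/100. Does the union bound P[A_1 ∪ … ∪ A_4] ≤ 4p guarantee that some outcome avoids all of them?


Union bound: P[∪_{i=1}^{4} A_i] ≤ Σ_i P[A_i] ≤ 4·p = 4·(1/100) = 1/25.
Numerically: 1/25 ≈ 0.0400.
Is 1/25 < 1? YES.
Since P[∪ A_i] ≤ 1/25 < 1, the complement has P[∩ A_i^c] ≥ 1 − 1/25 = 24/25 > 0, so some outcome avoids every A_i.

4·p = 1/25 ≈ 0.0400; existence CERTIFIED by the union bound.


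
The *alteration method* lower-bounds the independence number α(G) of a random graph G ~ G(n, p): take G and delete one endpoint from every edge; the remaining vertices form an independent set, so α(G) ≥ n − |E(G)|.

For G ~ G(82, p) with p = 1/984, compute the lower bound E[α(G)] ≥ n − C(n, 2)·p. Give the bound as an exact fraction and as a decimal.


E[|E(G)|] = C(82, 2)·p = 3321 · (1/984) = 27/8.
E[α(G)] ≥ n − E[|E(G)|] = 82 − 27/8 = 629/8.
Numerically: ≈ 78.625.
(This is only a lower bound; the true E[α(G)] may be larger.)

E[α(G)] ≥ 629/8 ≈ 78.625.


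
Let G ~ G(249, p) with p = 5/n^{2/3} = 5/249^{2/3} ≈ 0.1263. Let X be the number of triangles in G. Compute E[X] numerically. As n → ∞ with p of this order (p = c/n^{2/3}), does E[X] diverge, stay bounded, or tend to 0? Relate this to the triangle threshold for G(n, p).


Number of potential triangles: C(249, 3) = 2542124.
Each occurs with probability p³ ≈ (0.1263)³ ≈ 2.016097e-03.
By linearity: E[X] = C(249, 3)·p³ ≈ 2542124 · 2.016097e-03 ≈ 5125.1673.
Since α = 2/3 < 1, p = c/n^{2/3} ≫ 1/n is above the triangle threshold p ~ 1/n. Asymptotically E[X] ~ (c³/6)·n^{3(1−α)} = (5³/6)·n^{1} → ∞; triangles are abundant w.h.p.

E[X] ≈ 5125.1673; in regime p = Θ(1/n^{2/3}) E[X] diverges (above the triangle threshold p ~ 1/n).


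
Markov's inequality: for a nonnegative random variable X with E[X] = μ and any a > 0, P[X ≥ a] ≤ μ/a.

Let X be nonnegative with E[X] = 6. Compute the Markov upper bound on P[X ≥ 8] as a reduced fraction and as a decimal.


μ = E[X] = 6, a = 8.
Markov: P[X ≥ 8] ≤ μ/a = (6)/8 = 3/4.
Numerically: ≈ 0.75000.
(Since a = 8 > μ = 6.00000, the bound 3/4 is < 1 and informative.)

P[X ≥ 8] ≤ 3/4 ≈ 0.75000.
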